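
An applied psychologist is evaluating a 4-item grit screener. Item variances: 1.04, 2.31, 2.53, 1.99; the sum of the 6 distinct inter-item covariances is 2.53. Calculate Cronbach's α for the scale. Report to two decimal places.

sum of item variances = 1.04 + 2.31 + 2.53 + 1.99 = 7.87
Sum of distinct covariances = 2.53
Var(T) = sum of item variances + 2·Σcov = 7.87 + 2 × 2.53 = 12.93
α = (4/3)·(1 − 7.87/12.93) = 0.52

Cronbach's α = 0.52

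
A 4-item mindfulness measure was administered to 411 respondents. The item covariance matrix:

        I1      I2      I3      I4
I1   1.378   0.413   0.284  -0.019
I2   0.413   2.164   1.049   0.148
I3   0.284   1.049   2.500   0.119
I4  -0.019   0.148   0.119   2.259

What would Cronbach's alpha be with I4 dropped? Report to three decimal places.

Remaining items: I1, I2, I3 (k = 3).
Σσ²ᵢ = 1.378 + 2.164 + 2.500 = 6.042
σ²_total = 6.042 + 2 × 1.746 = 9.534
α (item deleted) = (3/2)·(1 − 6.042/9.534) = 0.549

α = 0.549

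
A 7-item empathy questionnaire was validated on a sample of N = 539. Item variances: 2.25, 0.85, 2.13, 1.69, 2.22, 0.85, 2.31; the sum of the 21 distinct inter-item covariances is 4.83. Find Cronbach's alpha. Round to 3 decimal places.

α = 0.513

ΣVar(i) = 2.25 + 0.85 + 2.13 + 1.69 + 2.22 + 0.85 + 2.31 = 12.30
Sum of distinct covariances = 4.83
σ²_T = ΣVar(i) + 2·Σcov = 12.30 + 2 × 4.83 = 21.96
α = (7/6)·(1 − 12.30/21.96) = 0.513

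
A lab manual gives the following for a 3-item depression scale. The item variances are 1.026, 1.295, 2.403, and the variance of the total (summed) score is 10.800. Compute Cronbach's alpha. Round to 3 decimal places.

α = 0.844

sum of item variances = 1.026 + 1.295 + 2.403 = 4.724
α = (k/(k−1))·(1 − sum of item variances/Var(T)) = (3/2)·(1 − 4.724/10.800) = 0.844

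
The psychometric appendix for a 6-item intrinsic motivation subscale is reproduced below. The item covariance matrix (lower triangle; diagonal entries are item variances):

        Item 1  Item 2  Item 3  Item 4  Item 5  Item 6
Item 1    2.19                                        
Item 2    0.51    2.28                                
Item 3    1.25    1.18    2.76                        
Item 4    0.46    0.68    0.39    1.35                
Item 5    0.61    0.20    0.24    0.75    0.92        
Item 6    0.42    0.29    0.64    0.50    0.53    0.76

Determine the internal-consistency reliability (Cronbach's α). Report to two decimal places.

Σσᵢ² = 2.19 + 2.28 + 2.76 + 1.35 + 0.92 + 0.76 = 10.26
Σ_{i<j} σ_ij = 8.65
σ²_total = 10.26 + 2 × 8.65 = 27.56
α = (k/(k−1))·(1 − Σσᵢ²/σ²_total) = (6/5)·(1 − 10.26/27.56) = 0.75

Cronbach's α = 0.75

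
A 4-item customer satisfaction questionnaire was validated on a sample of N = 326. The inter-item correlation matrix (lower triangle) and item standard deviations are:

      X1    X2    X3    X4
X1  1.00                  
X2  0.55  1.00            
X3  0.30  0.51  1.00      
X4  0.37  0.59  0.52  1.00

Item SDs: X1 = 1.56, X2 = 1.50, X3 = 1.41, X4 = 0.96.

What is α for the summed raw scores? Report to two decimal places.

α = 0.77

Σσ²ᵢ = 1.56² + 1.50² + 1.41² + 0.96² = 7.5933
Covariances σ_ij = r_ij · s_i · s_j:
  σ(X1,X2) = 0.55 × 1.56 × 1.50 = 1.2870
  σ(X1,X3) = 0.30 × 1.56 × 1.41 = 0.6599
  σ(X1,X4) = 0.37 × 1.56 × 0.96 = 0.5541
  σ(X2,X3) = 0.51 × 1.50 × 1.41 = 1.0786
  σ(X2,X4) = 0.59 × 1.50 × 0.96 = 0.8496
  σ(X3,X4) = 0.52 × 1.41 × 0.96 = 0.7039
σ²_T = Σσ²ᵢ + 2·Σσ_ij = 7.5933 + 2 × 5.1331 = 17.8595
α = (4/3)·(1 − 7.5933/17.8595) = 0.77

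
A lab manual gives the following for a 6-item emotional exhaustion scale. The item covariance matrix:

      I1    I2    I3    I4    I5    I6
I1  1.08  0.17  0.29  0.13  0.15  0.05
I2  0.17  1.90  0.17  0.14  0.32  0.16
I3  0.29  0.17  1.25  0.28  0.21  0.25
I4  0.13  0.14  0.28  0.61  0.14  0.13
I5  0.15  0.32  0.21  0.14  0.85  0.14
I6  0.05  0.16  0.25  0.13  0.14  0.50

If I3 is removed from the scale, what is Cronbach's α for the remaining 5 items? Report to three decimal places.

Remaining items: I1, I2, I4, I5, I6 (k = 5).
ΣVar(i) = 1.08 + 1.90 + 0.61 + 0.85 + 0.50 = 4.94
total variance = 4.94 + 2 × 1.53 = 8.00
α (item deleted) = (5/4)·(1 − 4.94/8.00) = 0.478

α = 0.478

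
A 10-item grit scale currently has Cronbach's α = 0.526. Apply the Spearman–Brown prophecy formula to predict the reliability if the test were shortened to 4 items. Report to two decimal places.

Length factor m = 4/10 = 0.4000
α' = m·α / (1 − (1−m)·α)
   = 4/10 × 0.526 / (1 − (1 − 4/10) × 0.526)
   = 0.2104 / 0.6844 = 0.31

predicted reliability = 0.31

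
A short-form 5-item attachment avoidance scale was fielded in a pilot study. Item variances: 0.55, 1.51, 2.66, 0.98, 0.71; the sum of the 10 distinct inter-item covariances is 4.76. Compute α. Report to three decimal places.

α = 0.747

Σσᵢ² = 0.55 + 1.51 + 2.66 + 0.98 + 0.71 = 6.41
Sum of distinct covariances = 4.76
σ²_T = Σσᵢ² + 2·Σcov = 6.41 + 2 × 4.76 = 15.93
α = (5/4)·(1 − 6.41/15.93) = 0.747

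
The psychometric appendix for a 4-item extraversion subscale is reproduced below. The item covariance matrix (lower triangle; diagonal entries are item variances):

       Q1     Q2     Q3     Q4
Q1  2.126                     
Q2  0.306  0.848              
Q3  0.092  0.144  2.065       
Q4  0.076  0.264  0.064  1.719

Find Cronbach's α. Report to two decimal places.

ΣVar(i) = 2.126 + 0.848 + 2.065 + 1.719 = 6.758
Σ_{i<j} σ_ij = 0.946
total variance = 6.758 + 2 × 0.946 = 8.650
α = (k/(k−1))·(1 − ΣVar(i)/total variance) = (4/3)·(1 − 6.758/8.650) = 0.29

Cronbach's α = 0.29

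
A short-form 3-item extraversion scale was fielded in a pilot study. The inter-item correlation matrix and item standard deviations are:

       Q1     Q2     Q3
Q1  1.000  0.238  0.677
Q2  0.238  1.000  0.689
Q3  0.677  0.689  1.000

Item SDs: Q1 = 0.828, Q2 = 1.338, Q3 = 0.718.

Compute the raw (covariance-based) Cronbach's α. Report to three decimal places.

α = 0.705

Σσ²ᵢ = 0.828² + 1.338² + 0.718² = 2.9914
Covariances σ_ij = r_ij · s_i · s_j:
  σ(Q1,Q2) = 0.238 × 0.828 × 1.338 = 0.2637
  σ(Q1,Q3) = 0.677 × 0.828 × 0.718 = 0.4025
  σ(Q2,Q3) = 0.689 × 1.338 × 0.718 = 0.6619
σ²_T = Σσ²ᵢ + 2·Σσ_ij = 2.9914 + 2 × 1.3281 = 5.6476
α = (3/2)·(1 − 2.9914/5.6476) = 0.705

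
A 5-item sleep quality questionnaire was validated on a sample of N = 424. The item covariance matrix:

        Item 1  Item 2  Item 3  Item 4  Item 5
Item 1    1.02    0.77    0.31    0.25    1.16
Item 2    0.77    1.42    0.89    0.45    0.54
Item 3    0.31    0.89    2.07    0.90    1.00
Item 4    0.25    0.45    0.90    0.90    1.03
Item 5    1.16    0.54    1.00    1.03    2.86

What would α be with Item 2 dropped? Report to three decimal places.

Remaining items: Item 1, Item 3, Item 4, Item 5 (k = 4).
Σσᵢ² = 1.02 + 2.07 + 0.90 + 2.86 = 6.85
Var(T) = 6.85 + 2 × 4.65 = 16.15
α (item deleted) = (4/3)·(1 − 6.85/16.15) = 0.768

α = 0.768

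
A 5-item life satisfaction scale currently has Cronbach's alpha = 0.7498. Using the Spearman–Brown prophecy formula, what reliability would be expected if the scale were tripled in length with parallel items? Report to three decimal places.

predicted reliability = 0.900

Length factor m = 3
α' = m·α / (1 + (m−1)·α)
   = 3 × 0.7498 / (1 + (3 − 1) × 0.7498)
   = 2.2494 / 2.4996 = 0.900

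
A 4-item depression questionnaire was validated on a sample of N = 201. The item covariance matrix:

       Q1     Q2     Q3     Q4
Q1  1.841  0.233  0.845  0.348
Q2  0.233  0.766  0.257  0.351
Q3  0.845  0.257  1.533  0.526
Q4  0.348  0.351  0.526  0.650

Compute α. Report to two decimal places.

sum of item variances = 1.841 + 0.766 + 1.533 + 0.650 = 4.790
Σ_{i<j} σ_ij = 2.560
σ²_total = 4.790 + 2 × 2.560 = 9.910
α = (k/(k−1))·(1 − sum of item variances/σ²_total) = (4/3)·(1 − 4.790/9.910) = 0.69

α = 0.69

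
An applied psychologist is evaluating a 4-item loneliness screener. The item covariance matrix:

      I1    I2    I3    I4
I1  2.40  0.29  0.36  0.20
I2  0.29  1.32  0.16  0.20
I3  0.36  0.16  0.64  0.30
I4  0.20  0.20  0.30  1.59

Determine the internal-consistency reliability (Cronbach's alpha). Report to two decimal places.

Σσᵢ² = 2.40 + 1.32 + 0.64 + 1.59 = 5.95
Σ_{i<j} σ_ij = 1.51
total variance = 5.95 + 2 × 1.51 = 8.97
α = (k/(k−1))·(1 − Σσᵢ²/total variance) = (4/3)·(1 − 5.95/8.97) = 0.45

α = 0.45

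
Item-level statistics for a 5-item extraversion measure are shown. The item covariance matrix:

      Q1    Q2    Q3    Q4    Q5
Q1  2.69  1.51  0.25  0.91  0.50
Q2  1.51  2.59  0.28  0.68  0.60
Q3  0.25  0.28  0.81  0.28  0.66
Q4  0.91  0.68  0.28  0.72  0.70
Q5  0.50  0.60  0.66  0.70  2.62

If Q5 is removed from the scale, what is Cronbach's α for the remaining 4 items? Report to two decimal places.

α = 0.71

Remaining items: Q1, Q2, Q3, Q4 (k = 4).
Σσᵢ² = 2.69 + 2.59 + 0.81 + 0.72 = 6.81
σ²_total = 6.81 + 2 × 3.91 = 14.63
α (item deleted) = (4/3)·(1 − 6.81/14.63) = 0.71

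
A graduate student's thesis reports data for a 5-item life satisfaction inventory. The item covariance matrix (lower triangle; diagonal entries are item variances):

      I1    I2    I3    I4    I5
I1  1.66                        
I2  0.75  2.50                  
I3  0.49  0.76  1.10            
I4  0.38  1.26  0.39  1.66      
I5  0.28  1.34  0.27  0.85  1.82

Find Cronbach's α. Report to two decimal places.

Cronbach's α = 0.76

ΣVar(i) = 1.66 + 2.50 + 1.10 + 1.66 + 1.82 = 8.74
Σ_{i<j} σ_ij = 6.77
total variance = 8.74 + 2 × 6.77 = 22.28
α = (k/(k−1))·(1 − ΣVar(i)/total variance) = (5/4)·(1 − 8.74/22.28) = 0.76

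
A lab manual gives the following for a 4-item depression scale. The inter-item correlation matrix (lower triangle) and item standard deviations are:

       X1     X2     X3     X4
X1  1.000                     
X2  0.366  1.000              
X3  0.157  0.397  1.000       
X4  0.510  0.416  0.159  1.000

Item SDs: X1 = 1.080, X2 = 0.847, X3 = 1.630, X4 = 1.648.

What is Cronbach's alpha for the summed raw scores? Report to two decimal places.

Σσ²ᵢ = 1.080² + 0.847² + 1.630² + 1.648² = 7.2566
Covariances σ_ij = r_ij · s_i · s_j:
  σ(X1,X2) = 0.366 × 1.080 × 0.847 = 0.3348
  σ(X1,X3) = 0.157 × 1.080 × 1.630 = 0.2764
  σ(X1,X4) = 0.510 × 1.080 × 1.648 = 0.9077
  σ(X2,X3) = 0.397 × 0.847 × 1.630 = 0.5481
  σ(X2,X4) = 0.416 × 0.847 × 1.648 = 0.5807
  σ(X3,X4) = 0.159 × 1.630 × 1.648 = 0.4271
σ²_T = Σσ²ᵢ + 2·Σσ_ij = 7.2566 + 2 × 3.0748 = 13.4062
α = (4/3)·(1 − 7.2566/13.4062) = 0.61

α = 0.61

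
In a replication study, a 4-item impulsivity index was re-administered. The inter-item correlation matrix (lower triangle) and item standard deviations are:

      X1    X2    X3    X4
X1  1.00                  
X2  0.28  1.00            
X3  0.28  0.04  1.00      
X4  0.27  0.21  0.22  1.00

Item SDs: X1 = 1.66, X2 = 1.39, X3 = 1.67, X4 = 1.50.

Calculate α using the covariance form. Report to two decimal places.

α = 0.53

Σσ²ᵢ = 1.66² + 1.39² + 1.67² + 1.50² = 9.7266
Covariances σ_ij = r_ij · s_i · s_j:
  σ(X1,X2) = 0.28 × 1.66 × 1.39 = 0.6461
  σ(X1,X3) = 0.28 × 1.66 × 1.67 = 0.7762
  σ(X1,X4) = 0.27 × 1.66 × 1.50 = 0.6723
  σ(X2,X3) = 0.04 × 1.39 × 1.67 = 0.0929
  σ(X2,X4) = 0.21 × 1.39 × 1.50 = 0.4378
  σ(X3,X4) = 0.22 × 1.67 × 1.50 = 0.5511
σ²_T = Σσ²ᵢ + 2·Σσ_ij = 9.7266 + 2 × 3.1764 = 16.0794
α = (4/3)·(1 − 9.7266/16.0794) = 0.53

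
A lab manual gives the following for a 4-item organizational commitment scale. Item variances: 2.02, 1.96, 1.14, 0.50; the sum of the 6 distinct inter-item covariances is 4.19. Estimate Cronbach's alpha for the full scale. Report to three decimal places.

α = 0.798

sum of item variances = 2.02 + 1.96 + 1.14 + 0.50 = 5.62
Sum of distinct covariances = 4.19
Var(T) = sum of item variances + 2·Σcov = 5.62 + 2 × 4.19 = 14.00
α = (4/3)·(1 − 5.62/14.00) = 0.798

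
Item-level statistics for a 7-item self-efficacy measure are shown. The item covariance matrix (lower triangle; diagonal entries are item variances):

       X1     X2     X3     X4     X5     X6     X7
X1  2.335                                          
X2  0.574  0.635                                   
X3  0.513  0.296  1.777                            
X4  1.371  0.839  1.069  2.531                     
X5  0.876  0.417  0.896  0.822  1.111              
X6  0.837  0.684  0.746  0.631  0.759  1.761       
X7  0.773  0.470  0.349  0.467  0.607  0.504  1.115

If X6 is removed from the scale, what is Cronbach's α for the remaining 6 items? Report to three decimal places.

Cronbach's α = 0.822

Remaining items: X1, X2, X3, X4, X5, X7 (k = 6).
ΣVar(i) = 2.335 + 0.635 + 1.777 + 2.531 + 1.111 + 1.115 = 9.504
total variance = 9.504 + 2 × 10.339 = 30.182
α (item deleted) = (6/5)·(1 − 9.504/30.182) = 0.822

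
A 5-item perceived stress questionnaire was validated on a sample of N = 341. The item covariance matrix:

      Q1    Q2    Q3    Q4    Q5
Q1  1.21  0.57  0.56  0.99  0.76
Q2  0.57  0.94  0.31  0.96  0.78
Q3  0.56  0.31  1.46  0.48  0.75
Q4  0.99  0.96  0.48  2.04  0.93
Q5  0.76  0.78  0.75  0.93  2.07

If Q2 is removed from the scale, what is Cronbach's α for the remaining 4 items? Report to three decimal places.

Cronbach's α = 0.758

Remaining items: Q1, Q3, Q4, Q5 (k = 4).
sum of item variances = 1.21 + 1.46 + 2.04 + 2.07 = 6.78
σ²_T = 6.78 + 2 × 4.47 = 15.72
α (item deleted) = (4/3)·(1 − 6.78/15.72) = 0.758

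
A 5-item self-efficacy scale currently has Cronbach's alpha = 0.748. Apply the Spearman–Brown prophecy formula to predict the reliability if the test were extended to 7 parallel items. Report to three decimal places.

predicted reliability = 0.806

Length factor m = 7/5 = 1.4000
α' = m·α / (1 + (m−1)·α)
   = 7/5 × 0.748 / (1 + (7/5 − 1) × 0.748)
   = 1.0472 / 1.2992 = 0.806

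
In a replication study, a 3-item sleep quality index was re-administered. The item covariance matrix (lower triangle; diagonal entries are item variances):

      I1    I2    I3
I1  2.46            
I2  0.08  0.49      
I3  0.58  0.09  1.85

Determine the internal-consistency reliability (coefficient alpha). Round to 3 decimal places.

sum of item variances = 2.46 + 0.49 + 1.85 = 4.80
Sum of off-diagonal covariances = 0.75
total variance = 4.80 + 2 × 0.75 = 6.30
α = (k/(k−1))·(1 − sum of item variances/total variance) = (3/2)·(1 − 4.80/6.30) = 0.357

α = 0.357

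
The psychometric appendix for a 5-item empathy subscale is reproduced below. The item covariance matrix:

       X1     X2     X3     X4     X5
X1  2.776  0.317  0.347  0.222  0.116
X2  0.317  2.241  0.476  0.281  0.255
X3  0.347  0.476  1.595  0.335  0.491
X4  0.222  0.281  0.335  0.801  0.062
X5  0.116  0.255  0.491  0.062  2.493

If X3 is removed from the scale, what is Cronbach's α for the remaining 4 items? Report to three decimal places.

Remaining items: X1, X2, X4, X5 (k = 4).
ΣVar(i) = 2.776 + 2.241 + 0.801 + 2.493 = 8.311
Var(T) = 8.311 + 2 × 1.253 = 10.817
α (item deleted) = (4/3)·(1 − 8.311/10.817) = 0.309

α = 0.309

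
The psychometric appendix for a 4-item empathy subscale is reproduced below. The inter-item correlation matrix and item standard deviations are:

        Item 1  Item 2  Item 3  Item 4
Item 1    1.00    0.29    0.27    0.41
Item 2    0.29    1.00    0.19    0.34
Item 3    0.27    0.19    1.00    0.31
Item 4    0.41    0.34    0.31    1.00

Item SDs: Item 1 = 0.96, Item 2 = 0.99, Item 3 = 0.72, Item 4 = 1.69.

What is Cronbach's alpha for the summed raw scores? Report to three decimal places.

Σσ²ᵢ = 0.96² + 0.99² + 0.72² + 1.69² = 5.2762
Covariances σ_ij = r_ij · s_i · s_j:
  σ(Item 1,Item 2) = 0.29 × 0.96 × 0.99 = 0.2756
  σ(Item 1,Item 3) = 0.27 × 0.96 × 0.72 = 0.1866
  σ(Item 1,Item 4) = 0.41 × 0.96 × 1.69 = 0.6652
  σ(Item 2,Item 3) = 0.19 × 0.99 × 0.72 = 0.1354
  σ(Item 2,Item 4) = 0.34 × 0.99 × 1.69 = 0.5689
  σ(Item 3,Item 4) = 0.31 × 0.72 × 1.69 = 0.3772
σ²_T = Σσ²ᵢ + 2·Σσ_ij = 5.2762 + 2 × 2.2089 = 9.6940
α = (4/3)·(1 − 5.2762/9.6940) = 0.608

Cronbach's alpha = 0.608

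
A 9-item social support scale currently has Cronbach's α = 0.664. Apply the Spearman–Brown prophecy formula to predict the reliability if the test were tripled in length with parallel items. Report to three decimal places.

Length factor m = 3
α' = m·α / (1 + (m−1)·α)
   = 3 × 0.664 / (1 + (3 − 1) × 0.664)
   = 1.9920 / 2.3280 = 0.856

predicted reliability = 0.856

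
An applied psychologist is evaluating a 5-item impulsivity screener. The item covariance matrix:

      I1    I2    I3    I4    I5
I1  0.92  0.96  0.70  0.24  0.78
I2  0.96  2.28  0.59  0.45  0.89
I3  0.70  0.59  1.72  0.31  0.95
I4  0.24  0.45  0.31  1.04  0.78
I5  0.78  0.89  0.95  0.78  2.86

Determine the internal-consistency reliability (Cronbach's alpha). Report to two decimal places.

Σσ²ᵢ = 0.92 + 2.28 + 1.72 + 1.04 + 2.86 = 8.82
Sum of the distinct covariances = 6.65
total variance = 8.82 + 2 × 6.65 = 22.12
α = (k/(k−1))·(1 − Σσ²ᵢ/total variance) = (5/4)·(1 − 8.82/22.12) = 0.75

α = 0.75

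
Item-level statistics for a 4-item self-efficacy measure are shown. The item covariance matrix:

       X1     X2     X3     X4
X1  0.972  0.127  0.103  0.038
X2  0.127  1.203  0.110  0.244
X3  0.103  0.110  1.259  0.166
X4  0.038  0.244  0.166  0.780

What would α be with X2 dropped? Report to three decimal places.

Remaining items: X1, X3, X4 (k = 3).
Σσᵢ² = 0.972 + 1.259 + 0.780 = 3.011
Var(T) = 3.011 + 2 × 0.307 = 3.625
α (item deleted) = (3/2)·(1 − 3.011/3.625) = 0.254

α = 0.254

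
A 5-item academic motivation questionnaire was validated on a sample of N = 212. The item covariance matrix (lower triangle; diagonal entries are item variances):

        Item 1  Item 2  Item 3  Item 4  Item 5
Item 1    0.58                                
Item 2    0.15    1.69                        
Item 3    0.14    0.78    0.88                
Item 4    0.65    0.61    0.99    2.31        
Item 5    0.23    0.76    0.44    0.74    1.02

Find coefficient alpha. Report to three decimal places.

ΣVar(i) = 0.58 + 1.69 + 0.88 + 2.31 + 1.02 = 6.48
Sum of off-diagonal covariances = 5.49
total variance = 6.48 + 2 × 5.49 = 17.46
α = (k/(k−1))·(1 − ΣVar(i)/total variance) = (5/4)·(1 − 6.48/17.46) = 0.786

coefficient alpha = 0.786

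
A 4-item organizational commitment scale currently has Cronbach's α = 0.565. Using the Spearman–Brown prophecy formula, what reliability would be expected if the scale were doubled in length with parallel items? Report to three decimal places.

Length factor m = 2
α' = m·α / (1 + (m−1)·α)
   = 2 × 0.565 / (1 + (2 − 1) × 0.565)
   = 1.1300 / 1.5650 = 0.722

predicted reliability = 0.722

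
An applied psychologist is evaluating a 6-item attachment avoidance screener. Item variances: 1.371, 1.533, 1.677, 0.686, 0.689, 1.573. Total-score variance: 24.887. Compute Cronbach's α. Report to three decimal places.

Σσ²ᵢ = 1.371 + 1.533 + 1.677 + 0.686 + 0.689 + 1.573 = 7.529
α = (k/(k−1))·(1 − Σσ²ᵢ/σ²_T) = (6/5)·(1 − 7.529/24.887) = 0.837

α = 0.837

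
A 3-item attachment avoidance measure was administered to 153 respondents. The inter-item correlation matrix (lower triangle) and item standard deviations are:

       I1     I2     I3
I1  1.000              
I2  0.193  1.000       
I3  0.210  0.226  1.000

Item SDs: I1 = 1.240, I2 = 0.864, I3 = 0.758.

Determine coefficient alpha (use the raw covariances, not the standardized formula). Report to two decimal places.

Σσ²ᵢ = 1.240² + 0.864² + 0.758² = 2.8587
Covariances σ_ij = r_ij · s_i · s_j:
  σ(I1,I2) = 0.193 × 1.240 × 0.864 = 0.2068
  σ(I1,I3) = 0.210 × 1.240 × 0.758 = 0.1974
  σ(I2,I3) = 0.226 × 0.864 × 0.758 = 0.1480
σ²_T = Σσ²ᵢ + 2·Σσ_ij = 2.8587 + 2 × 0.5522 = 3.9631
α = (3/2)·(1 − 2.8587/3.9631) = 0.42

coefficient alpha = 0.42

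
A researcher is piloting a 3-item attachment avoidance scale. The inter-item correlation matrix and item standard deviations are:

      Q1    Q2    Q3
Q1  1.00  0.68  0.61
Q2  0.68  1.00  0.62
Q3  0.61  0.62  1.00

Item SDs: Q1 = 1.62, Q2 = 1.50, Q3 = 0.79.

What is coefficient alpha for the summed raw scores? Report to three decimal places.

Σσ²ᵢ = 1.62² + 1.50² + 0.79² = 5.4985
Covariances σ_ij = r_ij · s_i · s_j:
  σ(Q1,Q2) = 0.68 × 1.62 × 1.50 = 1.6524
  σ(Q1,Q3) = 0.61 × 1.62 × 0.79 = 0.7807
  σ(Q2,Q3) = 0.62 × 1.50 × 0.79 = 0.7347
σ²_T = Σσ²ᵢ + 2·Σσ_ij = 5.4985 + 2 × 3.1678 = 11.8341
α = (3/2)·(1 − 5.4985/11.8341) = 0.803

α = 0.803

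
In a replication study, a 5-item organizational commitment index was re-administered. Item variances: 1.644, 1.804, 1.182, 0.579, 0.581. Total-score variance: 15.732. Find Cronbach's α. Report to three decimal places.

Cronbach's α = 0.790

sum of item variances = 1.644 + 1.804 + 1.182 + 0.579 + 0.581 = 5.790
α = (k/(k−1))·(1 − sum of item variances/σ²_T) = (5/4)·(1 − 5.790/15.732) = 0.790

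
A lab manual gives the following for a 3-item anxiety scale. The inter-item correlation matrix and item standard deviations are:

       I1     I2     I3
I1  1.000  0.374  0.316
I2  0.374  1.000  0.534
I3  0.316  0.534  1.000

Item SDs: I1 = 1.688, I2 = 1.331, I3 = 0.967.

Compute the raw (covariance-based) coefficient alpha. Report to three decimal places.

α = 0.636

Σσ²ᵢ = 1.688² + 1.331² + 0.967² = 5.5560
Covariances σ_ij = r_ij · s_i · s_j:
  σ(I1,I2) = 0.374 × 1.688 × 1.331 = 0.8403
  σ(I1,I3) = 0.316 × 1.688 × 0.967 = 0.5158
  σ(I2,I3) = 0.534 × 1.331 × 0.967 = 0.6873
σ²_T = Σσ²ᵢ + 2·Σσ_ij = 5.5560 + 2 × 2.0434 = 9.6428
α = (3/2)·(1 − 5.5560/9.6428) = 0.636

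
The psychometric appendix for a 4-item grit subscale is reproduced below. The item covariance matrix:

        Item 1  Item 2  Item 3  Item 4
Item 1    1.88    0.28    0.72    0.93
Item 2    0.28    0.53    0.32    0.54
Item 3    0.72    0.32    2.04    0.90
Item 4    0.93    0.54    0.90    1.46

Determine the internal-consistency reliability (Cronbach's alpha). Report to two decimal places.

α = 0.74

sum of item variances = 1.88 + 0.53 + 2.04 + 1.46 = 5.91
Sum of the distinct covariances = 3.69
σ²_T = 5.91 + 2 × 3.69 = 13.29
α = (k/(k−1))·(1 − sum of item variances/σ²_T) = (4/3)·(1 − 5.91/13.29) = 0.74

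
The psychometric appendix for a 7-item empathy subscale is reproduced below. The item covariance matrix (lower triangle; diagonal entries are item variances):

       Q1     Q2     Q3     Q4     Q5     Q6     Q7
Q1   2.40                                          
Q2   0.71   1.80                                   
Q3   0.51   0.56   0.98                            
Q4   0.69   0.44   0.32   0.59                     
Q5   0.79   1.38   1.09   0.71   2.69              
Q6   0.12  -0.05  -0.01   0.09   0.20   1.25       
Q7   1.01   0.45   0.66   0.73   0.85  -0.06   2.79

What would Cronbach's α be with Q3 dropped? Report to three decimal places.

α = 0.700

Remaining items: Q1, Q2, Q4, Q5, Q6, Q7 (k = 6).
ΣVar(i) = 2.40 + 1.80 + 0.59 + 2.69 + 1.25 + 2.79 = 11.52
Var(T) = 11.52 + 2 × 8.06 = 27.64
α (item deleted) = (6/5)·(1 − 11.52/27.64) = 0.700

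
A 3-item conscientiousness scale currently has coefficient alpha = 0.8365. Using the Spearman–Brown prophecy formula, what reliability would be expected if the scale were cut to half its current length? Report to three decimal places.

predicted reliability = 0.719

Length factor m = 1/2
α' = m·α / (1 − (1−m)·α)
   = 1/2 × 0.8365 / (1 − (1 − 1/2) × 0.8365)
   = 0.4183 / 0.5817 = 0.719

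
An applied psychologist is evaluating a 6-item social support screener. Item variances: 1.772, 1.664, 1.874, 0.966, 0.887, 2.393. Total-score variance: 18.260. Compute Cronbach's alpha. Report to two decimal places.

Σσ²ᵢ = 1.772 + 1.664 + 1.874 + 0.966 + 0.887 + 2.393 = 9.556
α = (k/(k−1))·(1 − Σσ²ᵢ/σ²_T) = (6/5)·(1 − 9.556/18.260) = 0.57

Cronbach's alpha = 0.57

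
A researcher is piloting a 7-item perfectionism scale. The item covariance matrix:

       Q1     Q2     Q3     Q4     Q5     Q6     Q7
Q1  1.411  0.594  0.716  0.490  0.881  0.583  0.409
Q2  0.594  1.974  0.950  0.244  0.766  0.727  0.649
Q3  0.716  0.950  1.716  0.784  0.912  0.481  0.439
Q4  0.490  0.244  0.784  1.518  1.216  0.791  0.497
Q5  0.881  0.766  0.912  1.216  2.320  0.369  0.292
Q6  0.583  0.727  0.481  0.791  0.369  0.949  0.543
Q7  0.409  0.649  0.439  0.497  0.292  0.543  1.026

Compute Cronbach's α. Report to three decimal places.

sum of item variances = 1.411 + 1.974 + 1.716 + 1.518 + 2.320 + 0.949 + 1.026 = 10.914
Sum of off-diagonal covariances = 13.333
Var(T) = 10.914 + 2 × 13.333 = 37.580
α = (k/(k−1))·(1 − sum of item variances/Var(T)) = (7/6)·(1 − 10.914/37.580) = 0.828

Cronbach's α = 0.828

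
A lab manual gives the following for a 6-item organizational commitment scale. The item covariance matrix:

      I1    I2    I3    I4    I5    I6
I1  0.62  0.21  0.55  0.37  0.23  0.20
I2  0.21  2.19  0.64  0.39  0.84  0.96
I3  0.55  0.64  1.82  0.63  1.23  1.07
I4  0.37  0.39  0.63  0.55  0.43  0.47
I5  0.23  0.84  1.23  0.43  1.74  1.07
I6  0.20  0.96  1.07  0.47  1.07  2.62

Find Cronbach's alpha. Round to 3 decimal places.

α = 0.793

sum of item variances = 0.62 + 2.19 + 1.82 + 0.55 + 1.74 + 2.62 = 9.54
Σ_{i<j} σ_ij = 9.29
Var(T) = 9.54 + 2 × 9.29 = 28.12
α = (k/(k−1))·(1 − sum of item variances/Var(T)) = (6/5)·(1 − 9.54/28.12) = 0.793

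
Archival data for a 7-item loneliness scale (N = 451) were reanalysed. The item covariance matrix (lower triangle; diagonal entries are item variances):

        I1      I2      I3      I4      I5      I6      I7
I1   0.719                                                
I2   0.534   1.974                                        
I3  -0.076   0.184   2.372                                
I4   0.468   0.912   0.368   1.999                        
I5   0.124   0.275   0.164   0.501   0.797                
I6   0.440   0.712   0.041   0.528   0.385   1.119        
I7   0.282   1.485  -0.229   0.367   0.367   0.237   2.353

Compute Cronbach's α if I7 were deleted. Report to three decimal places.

Remaining items: I1, I2, I3, I4, I5, I6 (k = 6).
Σσ²ᵢ = 0.719 + 1.974 + 2.372 + 1.999 + 0.797 + 1.119 = 8.980
σ²_total = 8.980 + 2 × 5.560 = 20.100
α (item deleted) = (6/5)·(1 − 8.980/20.100) = 0.664

α = 0.664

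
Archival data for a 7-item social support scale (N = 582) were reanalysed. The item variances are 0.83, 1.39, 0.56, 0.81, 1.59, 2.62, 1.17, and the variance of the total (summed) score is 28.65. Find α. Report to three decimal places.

α = 0.801

Σσ²ᵢ = 0.83 + 1.39 + 0.56 + 0.81 + 1.59 + 2.62 + 1.17 = 8.97
α = (k/(k−1))·(1 − Σσ²ᵢ/total variance) = (7/6)·(1 − 8.97/28.65) = 0.801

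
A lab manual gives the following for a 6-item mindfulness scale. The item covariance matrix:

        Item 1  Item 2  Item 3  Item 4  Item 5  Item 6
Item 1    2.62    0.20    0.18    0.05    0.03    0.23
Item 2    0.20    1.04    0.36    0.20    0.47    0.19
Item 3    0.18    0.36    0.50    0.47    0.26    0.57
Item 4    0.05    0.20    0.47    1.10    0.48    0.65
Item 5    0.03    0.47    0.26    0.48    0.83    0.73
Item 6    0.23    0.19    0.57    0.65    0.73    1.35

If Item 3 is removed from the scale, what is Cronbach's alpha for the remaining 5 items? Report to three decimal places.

Remaining items: Item 1, Item 2, Item 4, Item 5, Item 6 (k = 5).
sum of item variances = 2.62 + 1.04 + 1.10 + 0.83 + 1.35 = 6.94
σ²_total = 6.94 + 2 × 3.23 = 13.40
α (item deleted) = (5/4)·(1 − 6.94/13.40) = 0.603

Cronbach's alpha = 0.603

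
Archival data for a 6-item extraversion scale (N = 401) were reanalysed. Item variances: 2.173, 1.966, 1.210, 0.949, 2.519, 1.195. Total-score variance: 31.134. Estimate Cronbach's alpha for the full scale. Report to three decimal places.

sum of item variances = 2.173 + 1.966 + 1.210 + 0.949 + 2.519 + 1.195 = 10.012
α = (k/(k−1))·(1 − sum of item variances/Var(T)) = (6/5)·(1 − 10.012/31.134) = 0.814

α = 0.814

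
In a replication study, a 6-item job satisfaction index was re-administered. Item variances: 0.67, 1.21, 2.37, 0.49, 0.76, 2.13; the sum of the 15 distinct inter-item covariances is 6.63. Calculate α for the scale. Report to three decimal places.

sum of item variances = 0.67 + 1.21 + 2.37 + 0.49 + 0.76 + 2.13 = 7.63
Sum of distinct covariances = 6.63
total variance = sum of item variances + 2·Σcov = 7.63 + 2 × 6.63 = 20.89
α = (6/5)·(1 − 7.63/20.89) = 0.762

α = 0.762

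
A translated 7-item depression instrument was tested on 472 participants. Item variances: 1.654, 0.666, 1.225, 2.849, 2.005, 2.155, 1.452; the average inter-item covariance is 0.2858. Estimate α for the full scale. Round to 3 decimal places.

α = 0.583

ΣVar(i) = 1.654 + 0.666 + 1.225 + 2.849 + 2.005 + 2.155 + 1.452 = 12.006
Sum of the 21 distinct covariances = 21 × 0.2858 = 6.0018
total variance = ΣVar(i) + 2·Σcov = 12.006 + 2 × 6.0018 = 24.0096
α = (7/6)·(1 − 12.006/24.0096) = 0.583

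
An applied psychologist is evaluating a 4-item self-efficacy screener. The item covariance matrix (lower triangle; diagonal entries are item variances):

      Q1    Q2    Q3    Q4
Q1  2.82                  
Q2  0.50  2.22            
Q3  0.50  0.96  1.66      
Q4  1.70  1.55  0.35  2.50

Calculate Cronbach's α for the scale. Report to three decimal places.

sum of item variances = 2.82 + 2.22 + 1.66 + 2.50 = 9.20
Sum of the distinct covariances = 5.56
σ²_T = 9.20 + 2 × 5.56 = 20.32
α = (k/(k−1))·(1 − sum of item variances/σ²_T) = (4/3)·(1 − 9.20/20.32) = 0.730

α = 0.730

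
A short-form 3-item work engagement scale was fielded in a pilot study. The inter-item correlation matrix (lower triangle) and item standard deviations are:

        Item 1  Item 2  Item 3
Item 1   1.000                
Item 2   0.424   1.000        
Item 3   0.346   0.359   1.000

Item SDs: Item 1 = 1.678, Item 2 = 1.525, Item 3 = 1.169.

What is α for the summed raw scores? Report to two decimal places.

α = 0.64

Σσ²ᵢ = 1.678² + 1.525² + 1.169² = 6.5079
Covariances σ_ij = r_ij · s_i · s_j:
  σ(Item 1,Item 2) = 0.424 × 1.678 × 1.525 = 1.0850
  σ(Item 1,Item 3) = 0.346 × 1.678 × 1.169 = 0.6787
  σ(Item 2,Item 3) = 0.359 × 1.525 × 1.169 = 0.6400
σ²_T = Σσ²ᵢ + 2·Σσ_ij = 6.5079 + 2 × 2.4037 = 11.3153
α = (3/2)·(1 − 6.5079/11.3153) = 0.64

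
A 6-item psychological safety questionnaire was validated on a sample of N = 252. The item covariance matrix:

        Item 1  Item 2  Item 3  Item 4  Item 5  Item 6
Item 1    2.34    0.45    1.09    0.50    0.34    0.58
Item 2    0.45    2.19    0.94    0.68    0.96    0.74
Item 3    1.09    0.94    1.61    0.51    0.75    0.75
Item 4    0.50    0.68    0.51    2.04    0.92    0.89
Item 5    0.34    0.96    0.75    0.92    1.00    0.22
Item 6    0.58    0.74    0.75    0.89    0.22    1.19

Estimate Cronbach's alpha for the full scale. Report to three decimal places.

ΣVar(i) = 2.34 + 2.19 + 1.61 + 2.04 + 1.00 + 1.19 = 10.37
Sum of off-diagonal covariances = 10.32
Var(T) = 10.37 + 2 × 10.32 = 31.01
α = (k/(k−1))·(1 − ΣVar(i)/Var(T)) = (6/5)·(1 − 10.37/31.01) = 0.799

α = 0.799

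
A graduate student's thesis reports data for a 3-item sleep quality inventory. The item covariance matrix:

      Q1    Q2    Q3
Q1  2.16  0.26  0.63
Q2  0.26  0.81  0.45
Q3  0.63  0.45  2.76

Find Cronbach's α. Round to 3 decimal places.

α = 0.478

Σσᵢ² = 2.16 + 0.81 + 2.76 = 5.73
Σ_{i<j} σ_ij = 1.34
Var(T) = 5.73 + 2 × 1.34 = 8.41
α = (k/(k−1))·(1 − Σσᵢ²/Var(T)) = (3/2)·(1 − 5.73/8.41) = 0.478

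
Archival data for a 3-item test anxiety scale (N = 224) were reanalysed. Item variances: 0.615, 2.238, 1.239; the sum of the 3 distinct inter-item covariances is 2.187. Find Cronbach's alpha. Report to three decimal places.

Σσ²ᵢ = 0.615 + 2.238 + 1.239 = 4.092
Sum of distinct covariances = 2.187
total variance = Σσ²ᵢ + 2·Σcov = 4.092 + 2 × 2.187 = 8.466
α = (3/2)·(1 − 4.092/8.466) = 0.775

α = 0.775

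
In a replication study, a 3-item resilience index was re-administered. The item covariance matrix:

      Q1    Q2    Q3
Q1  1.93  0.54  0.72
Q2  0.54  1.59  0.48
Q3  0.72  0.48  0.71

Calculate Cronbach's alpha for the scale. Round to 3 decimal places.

α = 0.677

Σσ²ᵢ = 1.93 + 1.59 + 0.71 = 4.23
Sum of the distinct covariances = 1.74
total variance = 4.23 + 2 × 1.74 = 7.71
α = (k/(k−1))·(1 − Σσ²ᵢ/total variance) = (3/2)·(1 − 4.23/7.71) = 0.677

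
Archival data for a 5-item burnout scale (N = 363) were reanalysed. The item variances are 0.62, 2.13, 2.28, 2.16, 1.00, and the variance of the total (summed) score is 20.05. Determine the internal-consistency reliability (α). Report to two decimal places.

α = 0.74

Σσ²ᵢ = 0.62 + 2.13 + 2.28 + 2.16 + 1.00 = 8.19
α = (k/(k−1))·(1 − Σσ²ᵢ/σ²_total) = (5/4)·(1 − 8.19/20.05) = 0.74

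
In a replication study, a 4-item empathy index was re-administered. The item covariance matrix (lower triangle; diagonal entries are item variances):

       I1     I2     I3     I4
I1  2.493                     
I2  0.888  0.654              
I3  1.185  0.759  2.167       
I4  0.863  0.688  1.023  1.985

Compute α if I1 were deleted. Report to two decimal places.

α = 0.76

Remaining items: I2, I3, I4 (k = 3).
ΣVar(i) = 0.654 + 2.167 + 1.985 = 4.806
σ²_T = 4.806 + 2 × 2.470 = 9.746
α (item deleted) = (3/2)·(1 − 4.806/9.746) = 0.76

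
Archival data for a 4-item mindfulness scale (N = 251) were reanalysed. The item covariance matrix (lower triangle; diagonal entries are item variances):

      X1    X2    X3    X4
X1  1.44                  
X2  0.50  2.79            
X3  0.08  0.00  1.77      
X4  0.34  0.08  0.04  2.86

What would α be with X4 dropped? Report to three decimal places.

α = 0.243

Remaining items: X1, X2, X3 (k = 3).
ΣVar(i) = 1.44 + 2.79 + 1.77 = 6.00
Var(T) = 6.00 + 2 × 0.58 = 7.16
α (item deleted) = (3/2)·(1 − 6.00/7.16) = 0.243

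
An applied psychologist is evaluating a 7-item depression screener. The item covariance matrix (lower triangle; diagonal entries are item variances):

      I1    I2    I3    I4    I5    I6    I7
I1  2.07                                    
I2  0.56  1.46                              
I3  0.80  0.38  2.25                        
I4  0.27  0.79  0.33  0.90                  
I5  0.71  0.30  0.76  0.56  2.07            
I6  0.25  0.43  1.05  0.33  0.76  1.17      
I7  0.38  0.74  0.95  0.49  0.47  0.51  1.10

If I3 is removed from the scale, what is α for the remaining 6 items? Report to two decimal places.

Remaining items: I1, I2, I4, I5, I6, I7 (k = 6).
ΣVar(i) = 2.07 + 1.46 + 0.90 + 2.07 + 1.17 + 1.10 = 8.77
σ²_T = 8.77 + 2 × 7.55 = 23.87
α (item deleted) = (6/5)·(1 − 8.77/23.87) = 0.76

α = 0.76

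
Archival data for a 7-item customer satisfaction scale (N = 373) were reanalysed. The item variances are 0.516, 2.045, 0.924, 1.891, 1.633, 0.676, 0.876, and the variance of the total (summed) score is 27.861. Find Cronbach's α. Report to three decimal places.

Cronbach's α = 0.808

Σσ²ᵢ = 0.516 + 2.045 + 0.924 + 1.891 + 1.633 + 0.676 + 0.876 = 8.561
α = (k/(k−1))·(1 − Σσ²ᵢ/σ²_total) = (7/6)·(1 − 8.561/27.861) = 0.808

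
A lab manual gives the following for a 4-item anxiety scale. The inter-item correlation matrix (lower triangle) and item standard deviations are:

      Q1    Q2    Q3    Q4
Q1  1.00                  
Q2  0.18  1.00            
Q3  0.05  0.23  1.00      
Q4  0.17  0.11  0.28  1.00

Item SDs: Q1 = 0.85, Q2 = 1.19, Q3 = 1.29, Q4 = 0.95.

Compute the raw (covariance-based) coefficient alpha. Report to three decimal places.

Σσ²ᵢ = 0.85² + 1.19² + 1.29² + 0.95² = 4.7052
Covariances σ_ij = r_ij · s_i · s_j:
  σ(Q1,Q2) = 0.18 × 0.85 × 1.19 = 0.1821
  σ(Q1,Q3) = 0.05 × 0.85 × 1.29 = 0.0548
  σ(Q1,Q4) = 0.17 × 0.85 × 0.95 = 0.1373
  σ(Q2,Q3) = 0.23 × 1.19 × 1.29 = 0.3531
  σ(Q2,Q4) = 0.11 × 1.19 × 0.95 = 0.1244
  σ(Q3,Q4) = 0.28 × 1.29 × 0.95 = 0.3431
σ²_T = Σσ²ᵢ + 2·Σσ_ij = 4.7052 + 2 × 1.1948 = 7.0948
α = (4/3)·(1 − 4.7052/7.0948) = 0.449

α = 0.449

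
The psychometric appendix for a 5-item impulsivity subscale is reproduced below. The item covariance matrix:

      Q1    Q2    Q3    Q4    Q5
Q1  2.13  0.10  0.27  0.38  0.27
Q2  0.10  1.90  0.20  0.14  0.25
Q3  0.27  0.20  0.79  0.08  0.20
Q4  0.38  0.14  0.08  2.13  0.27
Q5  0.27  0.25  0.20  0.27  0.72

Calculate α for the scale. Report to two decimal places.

α = 0.45

ΣVar(i) = 2.13 + 1.90 + 0.79 + 2.13 + 0.72 = 7.67
Σ_{i<j} σ_ij = 2.16
σ²_T = 7.67 + 2 × 2.16 = 11.99
α = (k/(k−1))·(1 − ΣVar(i)/σ²_T) = (5/4)·(1 − 7.67/11.99) = 0.45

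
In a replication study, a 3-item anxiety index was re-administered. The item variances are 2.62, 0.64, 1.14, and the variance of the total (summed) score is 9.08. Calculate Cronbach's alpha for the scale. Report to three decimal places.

Cronbach's alpha = 0.773

ΣVar(i) = 2.62 + 0.64 + 1.14 = 4.40
α = (k/(k−1))·(1 − ΣVar(i)/σ²_total) = (3/2)·(1 − 4.40/9.08) = 0.773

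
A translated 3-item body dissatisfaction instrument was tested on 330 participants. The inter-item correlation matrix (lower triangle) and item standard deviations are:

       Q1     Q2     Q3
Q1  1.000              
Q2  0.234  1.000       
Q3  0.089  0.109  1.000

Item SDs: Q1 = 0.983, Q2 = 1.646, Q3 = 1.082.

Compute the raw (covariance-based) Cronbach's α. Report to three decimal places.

α = 0.324

Σσ²ᵢ = 0.983² + 1.646² + 1.082² = 4.8463
Covariances σ_ij = r_ij · s_i · s_j:
  σ(Q1,Q2) = 0.234 × 0.983 × 1.646 = 0.3786
  σ(Q1,Q3) = 0.089 × 0.983 × 1.082 = 0.0947
  σ(Q2,Q3) = 0.109 × 1.646 × 1.082 = 0.1941
σ²_T = Σσ²ᵢ + 2·Σσ_ij = 4.8463 + 2 × 0.6674 = 6.1811
α = (3/2)·(1 − 4.8463/6.1811) = 0.324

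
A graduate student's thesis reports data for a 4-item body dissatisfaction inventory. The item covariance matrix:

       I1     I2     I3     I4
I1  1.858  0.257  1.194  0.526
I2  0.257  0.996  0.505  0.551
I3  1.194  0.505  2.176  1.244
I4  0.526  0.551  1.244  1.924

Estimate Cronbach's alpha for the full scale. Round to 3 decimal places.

Cronbach's alpha = 0.735

sum of item variances = 1.858 + 0.996 + 2.176 + 1.924 = 6.954
Σ_{i<j} σ_ij = 4.277
σ²_T = 6.954 + 2 × 4.277 = 15.508
α = (k/(k−1))·(1 − sum of item variances/σ²_T) = (4/3)·(1 − 6.954/15.508) = 0.735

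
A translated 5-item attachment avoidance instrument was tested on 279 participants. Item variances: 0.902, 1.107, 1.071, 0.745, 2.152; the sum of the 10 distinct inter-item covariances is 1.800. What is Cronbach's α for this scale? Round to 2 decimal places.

α = 0.47

sum of item variances = 0.902 + 1.107 + 1.071 + 0.745 + 2.152 = 5.977
Sum of distinct covariances = 1.800
total variance = sum of item variances + 2·Σcov = 5.977 + 2 × 1.800 = 9.577
α = (5/4)·(1 − 5.977/9.577) = 0.47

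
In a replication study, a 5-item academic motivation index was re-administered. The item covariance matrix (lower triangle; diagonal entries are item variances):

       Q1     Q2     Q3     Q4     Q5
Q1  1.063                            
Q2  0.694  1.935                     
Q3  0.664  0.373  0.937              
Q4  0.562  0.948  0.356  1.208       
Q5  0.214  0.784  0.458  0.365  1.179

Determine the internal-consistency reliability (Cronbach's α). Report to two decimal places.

α = 0.79

sum of item variances = 1.063 + 1.935 + 0.937 + 1.208 + 1.179 = 6.322
Sum of the distinct covariances = 5.418
Var(T) = 6.322 + 2 × 5.418 = 17.158
α = (k/(k−1))·(1 − sum of item variances/Var(T)) = (5/4)·(1 − 6.322/17.158) = 0.79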